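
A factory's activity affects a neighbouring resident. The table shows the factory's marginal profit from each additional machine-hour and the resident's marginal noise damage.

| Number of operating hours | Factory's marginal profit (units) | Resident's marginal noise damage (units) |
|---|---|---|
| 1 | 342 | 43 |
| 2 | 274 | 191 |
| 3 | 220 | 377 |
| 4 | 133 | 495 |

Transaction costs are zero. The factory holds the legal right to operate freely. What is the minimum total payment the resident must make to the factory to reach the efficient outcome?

353

Left alone the factory would choose level 4 (marginal profit stays positive).
Efficient level: k* = 2 (marginal profit ≥ marginal noise damage through 2).
The resident must at least cover the factory's forgone profit from cutting 4→2: 220 + 133 = 353.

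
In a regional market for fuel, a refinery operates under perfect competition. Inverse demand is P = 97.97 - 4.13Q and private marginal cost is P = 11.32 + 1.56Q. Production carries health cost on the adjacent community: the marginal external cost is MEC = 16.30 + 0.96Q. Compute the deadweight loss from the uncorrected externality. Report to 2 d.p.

Market equilibrium (private): 11.32 + 1.56Q = 97.97 - 4.13Q → Q_m = 15.2285.
Social marginal cost = private MC + MEC = 27.62 + 2.52Q.
Set SMC = demand: 27.62 + 2.52Q = 97.97 - 4.13Q → Q* = 10.5789.
Between Q* and Q_m the wedge SMC − demand runs linearly from 0 to MEC(Q_m), so the loss is a triangle.
DWL = ½ × 4.6496 × 30.9193 = 71.8812.

DWL = 71.88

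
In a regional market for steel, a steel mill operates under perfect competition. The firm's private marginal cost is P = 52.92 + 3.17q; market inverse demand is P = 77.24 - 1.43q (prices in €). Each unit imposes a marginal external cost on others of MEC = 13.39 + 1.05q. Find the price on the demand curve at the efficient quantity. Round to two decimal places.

Social marginal cost = private MC + MEC = 66.31 + 4.22q.
Set SMC = demand: 66.31 + 4.22q = 77.24 - 1.43q → q* = 1.9345.
Consumer price on the demand curve at q*: 77.24 − 1.43×1.9345 = 74.4737.

P = €74.47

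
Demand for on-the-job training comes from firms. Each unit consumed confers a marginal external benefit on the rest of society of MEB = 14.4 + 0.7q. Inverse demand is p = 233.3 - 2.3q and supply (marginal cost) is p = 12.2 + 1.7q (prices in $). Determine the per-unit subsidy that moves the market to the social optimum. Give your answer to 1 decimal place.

subsidy = $64.4 per unit

Social marginal benefit = demand + MEB = 247.7 - 1.6q.
Set SMB = MC: 247.7 - 1.6q = 12.2 + 1.7q → q* = 71.3636.
The Pigouvian subsidy equals MEB at q*: 14.4 + 0.7×71.3636 = 64.3545.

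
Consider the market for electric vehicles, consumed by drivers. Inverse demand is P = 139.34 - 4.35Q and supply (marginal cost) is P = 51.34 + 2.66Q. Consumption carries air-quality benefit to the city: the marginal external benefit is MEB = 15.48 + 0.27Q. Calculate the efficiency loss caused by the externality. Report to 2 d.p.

DWL = 26.41

Market equilibrium (private): 51.34 + 2.66Q = 139.34 - 4.35Q → Q_m = 12.5535.
Social marginal benefit = demand + MEB = 154.82 - 4.08Q.
Set SMB = MC: 154.82 - 4.08Q = 51.34 + 2.66Q → Q* = 15.3531.
Between Q* and Q_m the wedge SMB − MC runs linearly from 0 to MEB(Q_m), so the loss is a triangle.
DWL = ½ × 2.7996 × 18.8694 = 26.4134.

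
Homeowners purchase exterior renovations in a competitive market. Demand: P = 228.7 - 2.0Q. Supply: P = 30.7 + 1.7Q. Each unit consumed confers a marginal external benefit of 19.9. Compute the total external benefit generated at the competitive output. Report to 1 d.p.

1064.9

Market equilibrium (private): 30.7 + 1.7Q = 228.7 - 2.0Q → Q_m = 53.5135.
Total external benefit = MEB × Q_m = 19.9 × 53.5135 = 1064.9187.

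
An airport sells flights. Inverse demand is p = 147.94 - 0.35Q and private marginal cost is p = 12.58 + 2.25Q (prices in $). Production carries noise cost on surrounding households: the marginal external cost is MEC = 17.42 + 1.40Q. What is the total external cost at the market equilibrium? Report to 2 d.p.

$2804.19

Market equilibrium (private): 12.58 + 2.25Q = 147.94 - 0.35Q → Q_m = 52.0615.
Total external cost = ∫₀^{Q_m} (17.42 + 1.40Q) dQ = 17.42×52.0615 + ½×1.40×52.0615² = 2804.1912.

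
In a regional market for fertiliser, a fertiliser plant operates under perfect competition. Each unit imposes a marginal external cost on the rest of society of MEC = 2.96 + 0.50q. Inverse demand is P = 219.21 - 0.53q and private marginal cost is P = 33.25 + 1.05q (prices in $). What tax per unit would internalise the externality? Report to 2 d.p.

Social marginal cost = private MC + MEC = 36.21 + 1.55q.
Set SMC = demand: 36.21 + 1.55q = 219.21 - 0.53q → q* = 87.9808.
The Pigouvian tax equals MEC at q*: 2.96 + 0.50×87.9808 = 46.9504.

tax = $46.95 per unit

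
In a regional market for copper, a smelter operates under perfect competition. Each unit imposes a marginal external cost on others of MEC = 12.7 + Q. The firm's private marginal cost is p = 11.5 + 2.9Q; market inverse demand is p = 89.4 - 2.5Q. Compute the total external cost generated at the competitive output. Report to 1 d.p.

Market equilibrium (private): 11.5 + 2.9Q = 89.4 - 2.5Q → Q_m = 14.4259.
Total external cost = ∫₀^{Q_m} (12.7 + 1.0Q) dQ = 12.7×14.4259 + ½×1.0×14.4259² = 287.2622.

287.3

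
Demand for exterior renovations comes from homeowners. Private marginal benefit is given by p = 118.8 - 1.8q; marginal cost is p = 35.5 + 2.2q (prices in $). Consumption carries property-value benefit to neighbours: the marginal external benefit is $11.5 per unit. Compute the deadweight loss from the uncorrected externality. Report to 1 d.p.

Market equilibrium (private): 35.5 + 2.2q = 118.8 - 1.8q → q_m = 20.8250.
Social marginal benefit = demand + MEB = 130.3 - 1.8q.
Set SMB = MC: 130.3 - 1.8q = 35.5 + 2.2q → q* = 23.7000.
Between q* and q_m the wedge SMB − MC runs linearly from 0 to MEB(q_m), so the loss is a triangle.
DWL = ½ × 2.8750 × 11.5000 = 16.5313.

DWL = $16.5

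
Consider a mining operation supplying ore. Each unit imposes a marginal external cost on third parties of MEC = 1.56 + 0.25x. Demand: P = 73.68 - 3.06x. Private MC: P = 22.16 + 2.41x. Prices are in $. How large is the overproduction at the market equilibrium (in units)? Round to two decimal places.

0.68 units

Market equilibrium (private): 22.16 + 2.41x = 73.68 - 3.06x → x_m = 9.4186.
Social marginal cost = private MC + MEC = 23.72 + 2.66x.
Set SMC = demand: 23.72 + 2.66x = 73.68 - 3.06x → x* = 8.7343.
Gap = |9.4186 − 8.7343| = 0.6843.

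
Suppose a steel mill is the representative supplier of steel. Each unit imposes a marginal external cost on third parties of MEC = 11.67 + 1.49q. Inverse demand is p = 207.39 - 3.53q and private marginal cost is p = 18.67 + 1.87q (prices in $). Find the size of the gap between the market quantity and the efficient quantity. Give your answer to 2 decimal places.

Market equilibrium (private): 18.67 + 1.87q = 207.39 - 3.53q → q_m = 34.9481.
Social marginal cost = private MC + MEC = 30.34 + 3.36q.
Set SMC = demand: 30.34 + 3.36q = 207.39 - 3.53q → q* = 25.6967.
Gap = |34.9481 − 25.6967| = 9.2514.

9.25 units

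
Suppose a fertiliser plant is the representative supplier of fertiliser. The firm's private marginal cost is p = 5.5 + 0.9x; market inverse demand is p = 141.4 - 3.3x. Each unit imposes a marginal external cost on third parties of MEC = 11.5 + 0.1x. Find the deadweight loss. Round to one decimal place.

Market equilibrium (private): 5.5 + 0.9x = 141.4 - 3.3x → x_m = 32.3571.
Social marginal cost = private MC + MEC = 17.0 + x.
Set SMC = demand: 17.0 + x = 141.4 - 3.3x → x* = 28.9302.
Between x* and x_m the wedge SMC − demand runs linearly from 0 to MEC(x_m), so the loss is a triangle.
DWL = ½ × 3.4269 × 14.7357 = 25.2489.

DWL = 25.2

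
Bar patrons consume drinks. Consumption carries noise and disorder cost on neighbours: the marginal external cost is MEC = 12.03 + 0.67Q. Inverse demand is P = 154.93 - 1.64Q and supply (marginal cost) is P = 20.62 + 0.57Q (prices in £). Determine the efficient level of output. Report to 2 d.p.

Q* = 42.46

Social marginal benefit = demand − MEC = 142.90 - 2.31Q.
Set SMB = MC: 142.90 - 2.31Q = 20.62 + 0.57Q → Q* = 42.4583.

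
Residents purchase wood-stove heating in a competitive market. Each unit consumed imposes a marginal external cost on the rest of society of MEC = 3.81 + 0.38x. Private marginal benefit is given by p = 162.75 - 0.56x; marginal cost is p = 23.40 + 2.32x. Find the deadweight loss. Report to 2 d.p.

Market equilibrium (private): 23.40 + 2.32x = 162.75 - 0.56x → x_m = 48.3854.
Social marginal benefit = demand − MEC = 158.94 - 0.94x.
Set SMB = MC: 158.94 - 0.94x = 23.40 + 2.32x → x* = 41.5767.
Between x* and x_m the wedge MC − SMB runs linearly from 0 to MEC(x_m), so the loss is a triangle.
DWL = ½ × 6.8087 × 22.1965 = 75.5647.

DWL = 75.56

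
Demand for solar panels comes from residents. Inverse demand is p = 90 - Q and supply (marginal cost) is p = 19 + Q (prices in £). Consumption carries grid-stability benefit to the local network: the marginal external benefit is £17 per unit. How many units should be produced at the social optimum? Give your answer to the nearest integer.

Q* = 44

Social marginal benefit = demand + MEB = 107 - Q.
Set SMB = MC: 107 - Q = 19 + Q → Q* = 44.0000.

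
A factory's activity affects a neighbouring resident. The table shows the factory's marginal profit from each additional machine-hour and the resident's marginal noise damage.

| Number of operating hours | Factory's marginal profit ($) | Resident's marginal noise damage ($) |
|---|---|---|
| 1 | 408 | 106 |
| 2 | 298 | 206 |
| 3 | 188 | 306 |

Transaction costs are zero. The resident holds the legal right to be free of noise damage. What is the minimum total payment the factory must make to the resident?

Efficient level: marginal profit ≥ marginal noise damage through level 2, so k* = 2.
With the resident holding the right, the factory must at least compensate total damage at k*: 106 + 206 = 312.

$312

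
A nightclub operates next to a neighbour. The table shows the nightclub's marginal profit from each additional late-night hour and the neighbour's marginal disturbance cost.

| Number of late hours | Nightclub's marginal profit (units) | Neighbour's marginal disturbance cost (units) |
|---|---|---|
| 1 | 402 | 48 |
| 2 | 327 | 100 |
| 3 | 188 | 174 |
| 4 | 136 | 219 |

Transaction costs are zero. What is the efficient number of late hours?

Bargaining reaches the level where marginal profit last exceeds marginal disturbance cost.
That holds through level 3 (188 ≥ 174) but not at 4 (136 < 219).

3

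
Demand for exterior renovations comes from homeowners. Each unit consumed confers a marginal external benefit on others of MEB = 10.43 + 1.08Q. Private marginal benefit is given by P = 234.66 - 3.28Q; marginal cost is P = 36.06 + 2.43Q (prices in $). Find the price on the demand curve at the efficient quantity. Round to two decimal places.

P = $86.58

Social marginal benefit = demand + MEB = 245.09 - 2.20Q.
Set SMB = MC: 245.09 - 2.20Q = 36.06 + 2.43Q → Q* = 45.1469.
Consumer price on the demand curve at Q*: 234.66 − 3.28×45.1469 = 86.5782.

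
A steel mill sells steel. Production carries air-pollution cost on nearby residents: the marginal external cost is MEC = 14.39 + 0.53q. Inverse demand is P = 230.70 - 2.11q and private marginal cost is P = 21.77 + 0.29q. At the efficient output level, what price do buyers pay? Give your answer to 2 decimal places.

Social marginal cost = private MC + MEC = 36.16 + 0.82q.
Set SMC = demand: 36.16 + 0.82q = 230.70 - 2.11q → q* = 66.3959.
Consumer price on the demand curve at q*: 230.70 − 2.11×66.3959 = 90.6047.

P = 90.60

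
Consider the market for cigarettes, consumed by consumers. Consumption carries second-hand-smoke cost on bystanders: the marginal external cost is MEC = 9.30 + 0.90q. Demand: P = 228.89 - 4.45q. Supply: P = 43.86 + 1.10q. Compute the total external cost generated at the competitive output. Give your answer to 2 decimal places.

Market equilibrium (private): 43.86 + 1.10q = 228.89 - 4.45q → q_m = 33.3387.
Total external cost = ∫₀^{q_m} (9.30 + 0.90q) dq = 9.30×33.3387 + ½×0.90×33.3387² = 810.2109.

810.21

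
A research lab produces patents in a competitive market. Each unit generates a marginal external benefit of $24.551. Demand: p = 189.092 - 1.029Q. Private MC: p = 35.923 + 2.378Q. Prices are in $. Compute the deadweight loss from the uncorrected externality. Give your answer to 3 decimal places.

Market equilibrium (private): 35.923 + 2.378Q = 189.092 - 1.029Q → Q_m = 44.9571.
Social marginal cost = private MC − MEB = 11.372 + 2.378Q.
Set SMC = demand: 11.372 + 2.378Q = 189.092 - 1.029Q → Q* = 52.1632.
The loss is the area between SMC and demand from Q* to Q_m; with linear curves that's a triangle of height MEB(Q_m).
DWL = ½ × 7.2061 × 24.5510 = 88.4585.

DWL = $88.458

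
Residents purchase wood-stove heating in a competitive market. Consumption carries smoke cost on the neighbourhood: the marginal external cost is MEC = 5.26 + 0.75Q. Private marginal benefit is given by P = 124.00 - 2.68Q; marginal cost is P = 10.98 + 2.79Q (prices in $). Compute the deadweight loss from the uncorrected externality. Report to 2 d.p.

Market equilibrium (private): 10.98 + 2.79Q = 124.00 - 2.68Q → Q_m = 20.6618.
Social marginal benefit = demand − MEC = 118.74 - 3.43Q.
Set SMB = MC: 118.74 - 3.43Q = 10.98 + 2.79Q → Q* = 17.3248.
The welfare-loss triangle has base |Q_m − Q*| and height MEC(Q_m) (the vertical gap between SMB and MC is zero at Q* and MEC at Q_m).
DWL = ½ × 3.3370 × 20.7563 = 34.6319.

DWL = $34.63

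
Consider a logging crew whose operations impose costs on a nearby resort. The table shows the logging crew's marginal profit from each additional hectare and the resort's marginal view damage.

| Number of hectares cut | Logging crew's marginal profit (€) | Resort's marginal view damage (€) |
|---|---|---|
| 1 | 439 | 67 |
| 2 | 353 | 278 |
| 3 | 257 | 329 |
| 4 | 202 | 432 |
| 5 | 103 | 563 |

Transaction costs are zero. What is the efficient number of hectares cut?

2

Bargaining reaches the level where marginal profit last exceeds marginal view damage.
That holds through level 2 (353 ≥ 278) but not at 3 (257 < 329).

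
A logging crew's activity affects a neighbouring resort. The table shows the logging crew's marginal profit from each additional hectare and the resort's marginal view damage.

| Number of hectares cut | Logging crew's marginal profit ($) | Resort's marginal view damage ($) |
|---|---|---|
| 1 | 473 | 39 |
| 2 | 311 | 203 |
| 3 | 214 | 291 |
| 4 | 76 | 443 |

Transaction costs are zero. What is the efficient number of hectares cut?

2

Bargaining reaches the level where marginal profit last exceeds marginal view damage.
That holds through level 2 (311 ≥ 203) but not at 3 (214 < 291).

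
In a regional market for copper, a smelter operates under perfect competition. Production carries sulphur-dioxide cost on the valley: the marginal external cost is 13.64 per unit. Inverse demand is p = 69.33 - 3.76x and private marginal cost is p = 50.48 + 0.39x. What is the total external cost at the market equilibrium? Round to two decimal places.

Market equilibrium (private): 50.48 + 0.39x = 69.33 - 3.76x → x_m = 4.5422.
Total external cost = MEC × x_m = 13.64 × 4.5422 = 61.9556.

61.96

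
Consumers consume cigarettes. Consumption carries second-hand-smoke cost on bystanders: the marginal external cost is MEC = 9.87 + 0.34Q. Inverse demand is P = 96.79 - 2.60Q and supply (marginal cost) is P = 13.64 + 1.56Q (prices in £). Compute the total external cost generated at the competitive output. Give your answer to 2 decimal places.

£265.20

Market equilibrium (private): 13.64 + 1.56Q = 96.79 - 2.60Q → Q_m = 19.9880.
Total external cost = ∫₀^{Q_m} (9.87 + 0.34Q) dQ = 9.87×19.9880 + ½×0.34×19.9880² = 265.2000.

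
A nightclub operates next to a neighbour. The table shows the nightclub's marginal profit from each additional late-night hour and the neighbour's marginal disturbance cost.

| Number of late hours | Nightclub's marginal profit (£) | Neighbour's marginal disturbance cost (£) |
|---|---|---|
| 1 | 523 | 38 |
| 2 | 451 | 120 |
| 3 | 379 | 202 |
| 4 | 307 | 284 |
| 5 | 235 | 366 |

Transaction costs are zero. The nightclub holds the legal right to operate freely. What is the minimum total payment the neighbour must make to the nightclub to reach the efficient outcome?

£235

Left alone the nightclub would choose level 5 (marginal profit stays positive).
Efficient level: k* = 4 (marginal profit ≥ marginal disturbance cost through 4).
The neighbour must at least cover the nightclub's forgone profit from cutting 5→4: 235 = 235.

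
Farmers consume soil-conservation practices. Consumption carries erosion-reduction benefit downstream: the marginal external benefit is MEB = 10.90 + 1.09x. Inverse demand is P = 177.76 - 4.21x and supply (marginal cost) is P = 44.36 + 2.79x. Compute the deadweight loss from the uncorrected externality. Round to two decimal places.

DWL = 84.87

Market equilibrium (private): 44.36 + 2.79x = 177.76 - 4.21x → x_m = 19.0571.
Social marginal benefit = demand + MEB = 188.66 - 3.12x.
Set SMB = MC: 188.66 - 3.12x = 44.36 + 2.79x → x* = 24.4162.
Between x* and x_m the wedge SMB − MC runs linearly from 0 to MEB(x_m), so the loss is a triangle.
DWL = ½ × 5.3591 × 31.6723 = 84.8675.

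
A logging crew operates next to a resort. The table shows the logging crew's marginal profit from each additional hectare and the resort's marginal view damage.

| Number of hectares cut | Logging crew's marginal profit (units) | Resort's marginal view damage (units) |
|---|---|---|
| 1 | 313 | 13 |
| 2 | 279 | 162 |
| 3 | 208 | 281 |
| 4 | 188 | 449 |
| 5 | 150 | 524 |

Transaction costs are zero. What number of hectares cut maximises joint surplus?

2

Bargaining reaches the level where marginal profit last exceeds marginal view damage.
That holds through level 2 (279 ≥ 162) but not at 3 (208 < 281).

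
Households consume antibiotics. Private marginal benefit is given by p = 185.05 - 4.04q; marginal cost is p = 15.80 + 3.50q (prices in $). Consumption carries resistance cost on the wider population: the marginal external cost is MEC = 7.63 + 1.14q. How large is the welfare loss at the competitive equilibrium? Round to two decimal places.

Market equilibrium (private): 15.80 + 3.50q = 185.05 - 4.04q → q_m = 22.4469.
Social marginal benefit = demand − MEC = 177.42 - 5.18q.
Set SMB = MC: 177.42 - 5.18q = 15.80 + 3.50q → q* = 18.6198.
The welfare-loss triangle has base |q_m − q*| and height MEC(q_m) (the vertical gap between SMB and MC is zero at q* and MEC at q_m).
DWL = ½ × 3.8271 × 33.2195 = 63.5672.

DWL = $63.57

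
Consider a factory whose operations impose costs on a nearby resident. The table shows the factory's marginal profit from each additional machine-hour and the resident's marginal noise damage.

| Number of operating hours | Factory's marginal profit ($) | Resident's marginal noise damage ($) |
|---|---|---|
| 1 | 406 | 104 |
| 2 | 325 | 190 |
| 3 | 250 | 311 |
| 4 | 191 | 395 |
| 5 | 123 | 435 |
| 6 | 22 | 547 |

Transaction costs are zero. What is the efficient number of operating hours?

2

Bargaining reaches the level where marginal profit last exceeds marginal noise damage.
That holds through level 2 (325 ≥ 190) but not at 3 (250 < 311).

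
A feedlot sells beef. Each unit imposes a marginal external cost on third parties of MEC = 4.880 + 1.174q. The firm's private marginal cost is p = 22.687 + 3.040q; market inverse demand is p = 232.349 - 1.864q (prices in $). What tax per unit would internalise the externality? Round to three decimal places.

tax = $44.435 per unit

Social marginal cost = private MC + MEC = 27.567 + 4.214q.
Set SMC = demand: 27.567 + 4.214q = 232.349 - 1.864q → q* = 33.6923.
The Pigouvian tax equals MEC at q*: 4.880 + 1.174×33.6923 = 44.4348.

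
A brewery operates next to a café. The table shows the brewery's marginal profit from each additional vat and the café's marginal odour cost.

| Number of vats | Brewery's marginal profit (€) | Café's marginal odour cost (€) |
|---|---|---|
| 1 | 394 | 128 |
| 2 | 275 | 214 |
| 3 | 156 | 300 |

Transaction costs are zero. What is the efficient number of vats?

2

Bargaining reaches the level where marginal profit last exceeds marginal odour cost.
That holds through level 2 (275 ≥ 214) but not at 3 (156 < 300).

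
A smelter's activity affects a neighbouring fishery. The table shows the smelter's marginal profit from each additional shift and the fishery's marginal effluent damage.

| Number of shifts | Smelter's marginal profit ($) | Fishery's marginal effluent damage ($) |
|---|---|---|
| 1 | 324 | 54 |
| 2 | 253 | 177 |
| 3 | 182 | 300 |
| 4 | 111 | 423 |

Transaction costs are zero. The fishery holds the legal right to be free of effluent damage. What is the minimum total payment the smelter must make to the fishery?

Efficient level: marginal profit ≥ marginal effluent damage through level 2, so k* = 2.
With the fishery holding the right, the smelter must at least compensate total damage at k*: 54 + 177 = 231.

$231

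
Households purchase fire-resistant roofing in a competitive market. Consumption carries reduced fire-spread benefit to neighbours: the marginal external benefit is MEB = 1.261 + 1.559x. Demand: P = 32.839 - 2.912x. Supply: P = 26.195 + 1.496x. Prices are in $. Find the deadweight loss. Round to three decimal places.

Market equilibrium (private): 26.195 + 1.496x = 32.839 - 2.912x → x_m = 1.5073.
Social marginal benefit = demand + MEB = 34.100 - 1.353x.
Set SMB = MC: 34.100 - 1.353x = 26.195 + 1.496x → x* = 2.7747.
Height of the DWL triangle at x_m is SMB(x_m) − MC(x_m) = MEB(x_m) = 3.6108.
DWL = ½ × 1.2674 × 3.6108 = 2.2882.

DWL = $2.288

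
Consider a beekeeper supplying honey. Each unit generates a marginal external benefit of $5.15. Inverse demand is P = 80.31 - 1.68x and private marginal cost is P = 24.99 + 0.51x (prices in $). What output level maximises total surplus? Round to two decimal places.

Social marginal cost = private MC − MEB = 19.84 + 0.51x.
Set SMC = demand: 19.84 + 0.51x = 80.31 - 1.68x → x* = 27.6119.

x* = 27.61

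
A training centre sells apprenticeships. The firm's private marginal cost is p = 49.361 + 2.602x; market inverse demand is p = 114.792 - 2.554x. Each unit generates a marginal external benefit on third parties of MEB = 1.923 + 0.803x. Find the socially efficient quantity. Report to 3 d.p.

x* = 15.473

Social marginal cost = private MC − MEB = 47.438 + 1.799x.
Set SMC = demand: 47.438 + 1.799x = 114.792 - 2.554x → x* = 15.4730.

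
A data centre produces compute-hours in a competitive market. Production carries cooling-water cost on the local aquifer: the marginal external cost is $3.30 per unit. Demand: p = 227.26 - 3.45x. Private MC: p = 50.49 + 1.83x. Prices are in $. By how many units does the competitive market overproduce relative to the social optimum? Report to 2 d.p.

Market equilibrium (private): 50.49 + 1.83x = 227.26 - 3.45x → x_m = 33.4792.
Social marginal cost = private MC + MEC = 53.79 + 1.83x.
Set SMC = demand: 53.79 + 1.83x = 227.26 - 3.45x → x* = 32.8542.
Gap = |33.4792 − 32.8542| = 0.6250.

0.63 units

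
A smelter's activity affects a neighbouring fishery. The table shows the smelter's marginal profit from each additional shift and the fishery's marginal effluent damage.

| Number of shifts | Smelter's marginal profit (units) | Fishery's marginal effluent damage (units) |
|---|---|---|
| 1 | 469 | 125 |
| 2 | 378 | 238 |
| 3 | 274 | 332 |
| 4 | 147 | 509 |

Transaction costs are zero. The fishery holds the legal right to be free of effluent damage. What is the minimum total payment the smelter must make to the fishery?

Efficient level: marginal profit ≥ marginal effluent damage through level 2, so k* = 2.
With the fishery holding the right, the smelter must at least compensate total damage at k*: 125 + 238 = 363.

363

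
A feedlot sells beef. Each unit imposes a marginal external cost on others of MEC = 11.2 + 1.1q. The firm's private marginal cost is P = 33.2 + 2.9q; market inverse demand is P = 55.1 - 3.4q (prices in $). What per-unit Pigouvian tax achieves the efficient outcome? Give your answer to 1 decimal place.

Social marginal cost = private MC + MEC = 44.4 + 4.0q.
Set SMC = demand: 44.4 + 4.0q = 55.1 - 3.4q → q* = 1.4459.
The Pigouvian tax equals MEC at q*: 11.2 + 1.1×1.4459 = 12.7905.

tax = $12.8 per unit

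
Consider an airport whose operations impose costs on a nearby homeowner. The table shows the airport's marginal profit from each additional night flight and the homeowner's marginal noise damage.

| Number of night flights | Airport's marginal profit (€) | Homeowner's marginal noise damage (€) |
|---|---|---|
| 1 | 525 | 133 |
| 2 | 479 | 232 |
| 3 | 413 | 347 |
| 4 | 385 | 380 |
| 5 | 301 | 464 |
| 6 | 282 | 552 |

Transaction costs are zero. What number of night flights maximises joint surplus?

4

Bargaining reaches the level where marginal profit last exceeds marginal noise damage.
That holds through level 4 (385 ≥ 380) but not at 5 (301 < 464).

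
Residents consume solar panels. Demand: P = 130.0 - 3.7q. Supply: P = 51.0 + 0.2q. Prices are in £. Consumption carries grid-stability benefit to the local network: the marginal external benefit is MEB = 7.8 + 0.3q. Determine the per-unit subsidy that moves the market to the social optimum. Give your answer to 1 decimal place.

Social marginal benefit = demand + MEB = 137.8 - 3.4q.
Set SMB = MC: 137.8 - 3.4q = 51.0 + 0.2q → q* = 24.1111.
The Pigouvian subsidy equals MEB at q*: 7.8 + 0.3×24.1111 = 15.0333.

subsidy = £15.0 per unit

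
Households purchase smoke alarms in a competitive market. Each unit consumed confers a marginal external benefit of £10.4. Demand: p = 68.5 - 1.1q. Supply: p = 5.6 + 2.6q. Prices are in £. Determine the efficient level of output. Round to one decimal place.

q* = 19.8

Social marginal benefit = demand + MEB = 78.9 - 1.1q.
Set SMB = MC: 78.9 - 1.1q = 5.6 + 2.6q → q* = 19.8108.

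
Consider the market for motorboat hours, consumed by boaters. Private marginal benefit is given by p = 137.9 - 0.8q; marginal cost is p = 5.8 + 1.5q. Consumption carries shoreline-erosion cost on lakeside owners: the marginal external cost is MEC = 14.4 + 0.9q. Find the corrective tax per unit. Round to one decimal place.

Social marginal benefit = demand − MEC = 123.5 - 1.7q.
Set SMB = MC: 123.5 - 1.7q = 5.8 + 1.5q → q* = 36.7813.
The Pigouvian tax equals MEC at q*: 14.4 + 0.9×36.7813 = 47.5032.

tax = 47.5 per unit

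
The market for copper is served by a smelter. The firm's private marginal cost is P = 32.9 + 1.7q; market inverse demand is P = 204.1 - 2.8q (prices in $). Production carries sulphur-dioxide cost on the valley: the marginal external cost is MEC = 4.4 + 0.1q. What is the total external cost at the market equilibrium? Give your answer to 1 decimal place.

Market equilibrium (private): 32.9 + 1.7q = 204.1 - 2.8q → q_m = 38.0444.
Total external cost = ∫₀^{q_m} (4.4 + 0.1q) dq = 4.4×38.0444 + ½×0.1×38.0444² = 239.7642.

$239.8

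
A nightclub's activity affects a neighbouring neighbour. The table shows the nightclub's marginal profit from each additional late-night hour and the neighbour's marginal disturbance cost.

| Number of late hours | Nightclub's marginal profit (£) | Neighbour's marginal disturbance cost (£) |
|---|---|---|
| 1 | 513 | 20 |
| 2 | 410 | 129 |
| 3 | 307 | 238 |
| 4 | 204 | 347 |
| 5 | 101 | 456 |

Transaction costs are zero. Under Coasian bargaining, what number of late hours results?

Bargaining reaches the level where marginal profit last exceeds marginal disturbance cost.
That holds through level 3 (307 ≥ 238) but not at 4 (204 < 347).

3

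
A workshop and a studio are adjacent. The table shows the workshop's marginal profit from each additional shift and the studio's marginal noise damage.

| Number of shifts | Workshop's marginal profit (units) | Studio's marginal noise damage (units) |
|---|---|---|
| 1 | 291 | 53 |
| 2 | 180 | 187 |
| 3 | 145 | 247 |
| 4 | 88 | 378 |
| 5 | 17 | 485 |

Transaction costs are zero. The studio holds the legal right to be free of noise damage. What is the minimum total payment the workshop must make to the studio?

53

Efficient level: marginal profit ≥ marginal noise damage through level 1, so k* = 1.
With the studio holding the right, the workshop must at least compensate total damage at k*: 53 = 53.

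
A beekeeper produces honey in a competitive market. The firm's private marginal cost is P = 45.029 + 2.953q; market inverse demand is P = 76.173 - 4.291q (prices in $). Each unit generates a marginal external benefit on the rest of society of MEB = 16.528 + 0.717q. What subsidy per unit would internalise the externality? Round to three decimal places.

Social marginal cost = private MC − MEB = 28.501 + 2.236q.
Set SMC = demand: 28.501 + 2.236q = 76.173 - 4.291q → q* = 7.3038.
The Pigouvian subsidy equals MEB at q*: 16.528 + 0.717×7.3038 = 21.7648.

subsidy = $21.765 per unit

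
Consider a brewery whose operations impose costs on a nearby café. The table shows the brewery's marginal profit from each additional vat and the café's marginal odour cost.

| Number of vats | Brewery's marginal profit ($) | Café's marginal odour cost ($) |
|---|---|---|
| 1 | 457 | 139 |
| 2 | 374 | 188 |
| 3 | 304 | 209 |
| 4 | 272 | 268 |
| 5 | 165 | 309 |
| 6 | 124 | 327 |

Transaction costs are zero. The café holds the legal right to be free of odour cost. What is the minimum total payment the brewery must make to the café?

Efficient level: marginal profit ≥ marginal odour cost through level 4, so k* = 4.
With the café holding the right, the brewery must at least compensate total damage at k*: 139 + 188 + 209 + 268 = 804.

$804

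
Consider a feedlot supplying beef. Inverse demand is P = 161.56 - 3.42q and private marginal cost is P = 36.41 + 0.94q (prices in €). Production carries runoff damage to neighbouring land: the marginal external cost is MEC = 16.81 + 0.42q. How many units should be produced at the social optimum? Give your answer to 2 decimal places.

Social marginal cost = private MC + MEC = 53.22 + 1.36q.
Set SMC = demand: 53.22 + 1.36q = 161.56 - 3.42q → q* = 22.6653.

q* = 22.67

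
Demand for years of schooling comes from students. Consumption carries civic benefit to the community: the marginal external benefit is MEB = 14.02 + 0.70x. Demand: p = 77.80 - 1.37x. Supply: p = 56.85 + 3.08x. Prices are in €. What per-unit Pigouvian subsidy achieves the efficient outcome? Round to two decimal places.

subsidy = €20.55 per unit

Social marginal benefit = demand + MEB = 91.82 - 0.67x.
Set SMB = MC: 91.82 - 0.67x = 56.85 + 3.08x → x* = 9.3253.
The Pigouvian subsidy equals MEB at x*: 14.02 + 0.70×9.3253 = 20.5477.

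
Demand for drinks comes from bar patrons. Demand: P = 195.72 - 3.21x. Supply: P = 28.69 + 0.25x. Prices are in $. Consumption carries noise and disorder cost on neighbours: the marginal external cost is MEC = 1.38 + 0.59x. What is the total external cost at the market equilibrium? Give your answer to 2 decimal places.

$754.10

Market equilibrium (private): 28.69 + 0.25x = 195.72 - 3.21x → x_m = 48.2746.
Total external cost = ∫₀^{x_m} (1.38 + 0.59x) dx = 1.38×48.2746 + ½×0.59×48.2746² = 754.0979.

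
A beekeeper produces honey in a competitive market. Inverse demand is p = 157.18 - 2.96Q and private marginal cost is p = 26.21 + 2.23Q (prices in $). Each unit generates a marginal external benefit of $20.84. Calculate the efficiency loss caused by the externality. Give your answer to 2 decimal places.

Market equilibrium (private): 26.21 + 2.23Q = 157.18 - 2.96Q → Q_m = 25.2351.
Social marginal cost = private MC − MEB = 5.37 + 2.23Q.
Set SMC = demand: 5.37 + 2.23Q = 157.18 - 2.96Q → Q* = 29.2505.
The loss is the area between SMC and demand from Q* to Q_m; with linear curves that's a triangle of height MEB(Q_m).
DWL = ½ × 4.0154 × 20.8400 = 41.8405.

DWL = $41.84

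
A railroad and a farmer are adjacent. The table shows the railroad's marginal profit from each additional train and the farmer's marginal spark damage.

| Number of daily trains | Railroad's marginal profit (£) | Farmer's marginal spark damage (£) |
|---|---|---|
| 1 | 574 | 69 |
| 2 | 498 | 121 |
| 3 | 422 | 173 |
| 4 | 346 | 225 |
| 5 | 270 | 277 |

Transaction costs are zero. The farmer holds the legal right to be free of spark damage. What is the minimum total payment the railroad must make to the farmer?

£588

Efficient level: marginal profit ≥ marginal spark damage through level 4, so k* = 4.
With the farmer holding the right, the railroad must at least compensate total damage at k*: 69 + 121 + 173 + 225 = 588.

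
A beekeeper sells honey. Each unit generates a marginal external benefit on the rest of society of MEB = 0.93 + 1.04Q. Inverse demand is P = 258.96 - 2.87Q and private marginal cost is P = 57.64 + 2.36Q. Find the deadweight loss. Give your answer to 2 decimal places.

DWL = 200.24

Market equilibrium (private): 57.64 + 2.36Q = 258.96 - 2.87Q → Q_m = 38.4933.
Social marginal cost = private MC − MEB = 56.71 + 1.32Q.
Set SMC = demand: 56.71 + 1.32Q = 258.96 - 2.87Q → Q* = 48.2697.
The welfare-loss triangle has base |Q_m − Q*| and height MEB(Q_m) (the vertical gap between SMC and demand is zero at Q* and MEB at Q_m).
DWL = ½ × 9.7764 × 40.9630 = 200.2353.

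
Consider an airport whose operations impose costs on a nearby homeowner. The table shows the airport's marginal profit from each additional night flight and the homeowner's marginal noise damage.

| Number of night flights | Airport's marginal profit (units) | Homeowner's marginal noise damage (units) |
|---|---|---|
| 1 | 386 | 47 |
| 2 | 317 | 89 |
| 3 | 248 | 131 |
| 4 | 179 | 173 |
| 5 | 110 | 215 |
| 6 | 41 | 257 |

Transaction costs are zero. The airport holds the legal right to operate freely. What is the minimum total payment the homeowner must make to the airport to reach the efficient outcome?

Left alone the airport would choose level 6 (marginal profit stays positive).
Efficient level: k* = 4 (marginal profit ≥ marginal noise damage through 4).
The homeowner must at least cover the airport's forgone profit from cutting 6→4: 110 + 41 = 151.

151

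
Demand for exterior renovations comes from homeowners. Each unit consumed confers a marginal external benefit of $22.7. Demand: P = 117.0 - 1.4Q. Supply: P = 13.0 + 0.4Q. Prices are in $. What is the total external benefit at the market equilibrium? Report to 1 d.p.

Market equilibrium (private): 13.0 + 0.4Q = 117.0 - 1.4Q → Q_m = 57.7778.
Total external benefit = MEB × Q_m = 22.7 × 57.7778 = 1311.5561.

$1311.6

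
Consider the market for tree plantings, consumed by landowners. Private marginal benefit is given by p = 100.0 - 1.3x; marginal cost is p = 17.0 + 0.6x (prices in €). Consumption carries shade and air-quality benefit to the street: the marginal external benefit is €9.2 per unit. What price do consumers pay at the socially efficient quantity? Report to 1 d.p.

P = €36.9

Social marginal benefit = demand + MEB = 109.2 - 1.3x.
Set SMB = MC: 109.2 - 1.3x = 17.0 + 0.6x → x* = 48.5263.
Consumer price on the demand curve at x*: 100.0 − 1.3×48.5263 = 36.9158.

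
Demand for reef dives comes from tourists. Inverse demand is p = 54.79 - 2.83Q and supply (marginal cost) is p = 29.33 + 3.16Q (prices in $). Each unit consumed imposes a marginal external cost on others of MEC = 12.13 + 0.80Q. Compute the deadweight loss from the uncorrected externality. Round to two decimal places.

DWL = $17.76

Market equilibrium (private): 29.33 + 3.16Q = 54.79 - 2.83Q → Q_m = 4.2504.
Social marginal benefit = demand − MEC = 42.66 - 3.63Q.
Set SMB = MC: 42.66 - 3.63Q = 29.33 + 3.16Q → Q* = 1.9632.
The loss is the area between SMB and MC from Q* to Q_m; with linear curves that's a triangle of height MEC(Q_m).
DWL = ½ × 2.2872 × 15.5303 = 17.7605.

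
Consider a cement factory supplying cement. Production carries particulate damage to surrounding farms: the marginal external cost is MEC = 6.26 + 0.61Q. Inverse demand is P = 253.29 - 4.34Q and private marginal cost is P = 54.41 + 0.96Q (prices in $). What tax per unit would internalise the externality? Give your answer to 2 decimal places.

Social marginal cost = private MC + MEC = 60.67 + 1.57Q.
Set SMC = demand: 60.67 + 1.57Q = 253.29 - 4.34Q → Q* = 32.5922.
The Pigouvian tax equals MEC at Q*: 6.26 + 0.61×32.5922 = 26.1412.

tax = $26.14 per unit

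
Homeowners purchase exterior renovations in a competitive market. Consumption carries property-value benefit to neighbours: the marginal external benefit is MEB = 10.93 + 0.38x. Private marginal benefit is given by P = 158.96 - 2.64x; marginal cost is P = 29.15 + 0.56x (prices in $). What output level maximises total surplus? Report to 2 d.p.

x* = 49.91

Social marginal benefit = demand + MEB = 169.89 - 2.26x.
Set SMB = MC: 169.89 - 2.26x = 29.15 + 0.56x → x* = 49.9078.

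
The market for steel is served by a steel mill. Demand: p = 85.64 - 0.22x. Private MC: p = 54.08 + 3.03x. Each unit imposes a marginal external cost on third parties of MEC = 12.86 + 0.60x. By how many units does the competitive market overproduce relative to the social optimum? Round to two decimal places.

Market equilibrium (private): 54.08 + 3.03x = 85.64 - 0.22x → x_m = 9.7108.
Social marginal cost = private MC + MEC = 66.94 + 3.63x.
Set SMC = demand: 66.94 + 3.63x = 85.64 - 0.22x → x* = 4.8571.
Gap = |9.7108 − 4.8571| = 4.8537.

4.85 units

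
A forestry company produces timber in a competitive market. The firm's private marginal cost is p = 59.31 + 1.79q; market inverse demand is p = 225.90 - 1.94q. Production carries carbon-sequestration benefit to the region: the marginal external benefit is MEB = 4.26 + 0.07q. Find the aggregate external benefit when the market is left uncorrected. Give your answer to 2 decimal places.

Market equilibrium (private): 59.31 + 1.79q = 225.90 - 1.94q → q_m = 44.6622.
Total external benefit = ∫₀^{q_m} (4.26 + 0.07q) dq = 4.26×44.6622 + ½×0.07×44.6622² = 260.0759.

260.08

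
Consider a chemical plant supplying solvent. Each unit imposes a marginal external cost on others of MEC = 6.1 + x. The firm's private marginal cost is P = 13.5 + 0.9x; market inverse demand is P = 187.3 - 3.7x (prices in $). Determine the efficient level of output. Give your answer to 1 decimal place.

Social marginal cost = private MC + MEC = 19.6 + 1.9x.
Set SMC = demand: 19.6 + 1.9x = 187.3 - 3.7x → x* = 29.9464.

x* = 29.9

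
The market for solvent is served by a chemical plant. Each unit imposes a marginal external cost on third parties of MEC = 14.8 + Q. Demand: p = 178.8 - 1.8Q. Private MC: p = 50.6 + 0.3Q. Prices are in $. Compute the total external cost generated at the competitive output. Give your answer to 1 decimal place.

$2766.9

Market equilibrium (private): 50.6 + 0.3Q = 178.8 - 1.8Q → Q_m = 61.0476.
Total external cost = ∫₀^{Q_m} (14.8 + 1.0Q) dQ = 14.8×61.0476 + ½×1.0×61.0476² = 2766.9092.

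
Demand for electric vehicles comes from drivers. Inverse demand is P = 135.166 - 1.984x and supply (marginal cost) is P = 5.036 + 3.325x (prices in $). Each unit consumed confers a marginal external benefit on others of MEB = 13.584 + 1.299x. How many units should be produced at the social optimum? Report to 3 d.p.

x* = 35.839

Social marginal benefit = demand + MEB = 148.750 - 0.685x.
Set SMB = MC: 148.750 - 0.685x = 5.036 + 3.325x → x* = 35.8389.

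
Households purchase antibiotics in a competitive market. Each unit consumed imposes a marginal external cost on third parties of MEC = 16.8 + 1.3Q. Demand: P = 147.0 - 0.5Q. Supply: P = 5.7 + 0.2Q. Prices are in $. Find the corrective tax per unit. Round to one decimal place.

tax = $97.7 per unit

Social marginal benefit = demand − MEC = 130.2 - 1.8Q.
Set SMB = MC: 130.2 - 1.8Q = 5.7 + 0.2Q → Q* = 62.2500.
The Pigouvian tax equals MEC at Q*: 16.8 + 1.3×62.2500 = 97.7250.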